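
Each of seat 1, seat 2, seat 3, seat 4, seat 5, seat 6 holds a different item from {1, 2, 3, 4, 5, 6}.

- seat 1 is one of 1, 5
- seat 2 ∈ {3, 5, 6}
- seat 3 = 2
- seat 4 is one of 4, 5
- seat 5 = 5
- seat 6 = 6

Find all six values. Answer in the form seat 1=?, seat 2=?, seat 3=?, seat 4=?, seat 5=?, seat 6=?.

seat 3 has just one choice, so seat 3 = 2.
seat 5 must be 5 (only option left). Eliminate 5 elsewhere: seat 1, seat 2, seat 4.
That leaves seat 6 = 6. Eliminate 6 elsewhere: seat 2.
seat 1 has just one choice, so seat 1 = 1.
seat 2 must be 3 (only option left).
seat 4 must be 4 (only option left).

seat 1=1, seat 2=3, seat 3=2, seat 4=4, seat 5=5, seat 6=6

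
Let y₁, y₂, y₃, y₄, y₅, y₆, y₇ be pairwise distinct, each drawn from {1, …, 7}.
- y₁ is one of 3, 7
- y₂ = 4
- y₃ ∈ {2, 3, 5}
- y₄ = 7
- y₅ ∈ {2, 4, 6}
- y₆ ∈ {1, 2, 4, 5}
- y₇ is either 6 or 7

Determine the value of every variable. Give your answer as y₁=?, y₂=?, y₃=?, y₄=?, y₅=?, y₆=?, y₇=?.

y₂'s domain is down to {4}, so y₂ = 4. So y₅, y₆ can't be 4.
y₄'s domain is down to {7}, so y₄ = 7. Remove 7 from y₁, y₇.
y₇ must be 6 (only option left). So y₅ can't be 6.
That leaves y₁ = 3. So y₃ can't be 3.
That leaves y₅ = 2. So y₃, y₆ can't be 2.
That leaves y₃ = 5. So y₆ can't be 5.
y₆ has just one choice, so y₆ = 1.

y₁=3, y₂=4, y₃=5, y₄=7, y₅=2, y₆=1, y₇=6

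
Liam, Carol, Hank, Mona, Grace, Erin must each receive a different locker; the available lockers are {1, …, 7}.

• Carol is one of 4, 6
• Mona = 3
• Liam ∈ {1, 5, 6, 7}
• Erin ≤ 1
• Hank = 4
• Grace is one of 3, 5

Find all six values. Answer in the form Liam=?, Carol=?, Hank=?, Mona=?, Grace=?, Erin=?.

Hank's domain is down to {4}, so Hank = 4. Remove 4 from Carol.
Mona must be 3 (only option left). Remove 3 from Grace.
Grace must be 5 (only option left). So Liam can't be 5.
That leaves Erin = 1. Eliminate 1 elsewhere: Liam.
Carol has just one choice, so Carol = 6. So Liam can't be 6.
Liam has just one choice, so Liam = 7.

Liam=7, Carol=6, Hank=4, Mona=3, Grace=5, Erin=1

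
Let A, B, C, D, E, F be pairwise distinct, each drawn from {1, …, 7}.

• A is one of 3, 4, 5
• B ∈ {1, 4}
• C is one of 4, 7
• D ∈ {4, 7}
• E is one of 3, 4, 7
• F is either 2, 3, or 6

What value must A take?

The 2 variables C and D are confined to {4, 7}, which locks those values in; drop them from A, B, E.
B's domain is down to {1}, so B = 1.
E's domain is down to {3}, so E = 3. So A, F can't be 3.
So A = 5.

5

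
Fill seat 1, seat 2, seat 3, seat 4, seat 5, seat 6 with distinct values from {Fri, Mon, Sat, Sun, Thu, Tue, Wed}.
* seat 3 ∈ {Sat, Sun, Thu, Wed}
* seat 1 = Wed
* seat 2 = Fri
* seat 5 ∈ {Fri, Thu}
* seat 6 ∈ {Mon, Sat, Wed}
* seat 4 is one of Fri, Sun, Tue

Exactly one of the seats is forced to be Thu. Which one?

seat 5

seat 1 must be Wed (only option left). Remove Wed from seat 3, seat 6.
seat 2 must be Fri (only option left). Remove Fri from seat 4, seat 5.
So Thu goes to seat 5.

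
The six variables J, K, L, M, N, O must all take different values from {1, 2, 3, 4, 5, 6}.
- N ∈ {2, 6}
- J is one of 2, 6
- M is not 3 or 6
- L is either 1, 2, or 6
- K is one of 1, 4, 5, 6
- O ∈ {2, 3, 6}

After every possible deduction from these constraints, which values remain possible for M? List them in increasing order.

4, 5

The 6 variables together cover exactly {1, 2, 3, 4, 5, 6} — 6 values for 6 variables — and 3 appears only in O's list, so O = 3.
J and N share exactly the 2 values {2, 6}; by pigeonhole those values go to them, so strike 2, 6 from K, L, M.
L has just one choice, so L = 1. Remove 1 from K, M.
No further eliminations apply; M can still be any of 4, 5.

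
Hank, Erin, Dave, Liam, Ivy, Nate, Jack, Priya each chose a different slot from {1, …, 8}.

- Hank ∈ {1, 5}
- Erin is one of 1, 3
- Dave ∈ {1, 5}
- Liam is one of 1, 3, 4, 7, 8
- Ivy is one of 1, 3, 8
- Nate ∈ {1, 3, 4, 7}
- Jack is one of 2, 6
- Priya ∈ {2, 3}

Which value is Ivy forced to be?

8

Among the 8 variables, 6 fits only Jack (and all 8 values in {1, 2, 3, 4, 5, 6, 7, 8} must be used), so Jack = 6.
The 7 still-open variables draw from only 7 values {1, 2, 3, 4, 5, 7, 8}, so each is used; only Priya can be 2, hence Priya = 2.
Hank and Dave between them cover only {1, 5} — a naked pair. Remove those values from Erin, Liam, Ivy, Nate.
That leaves Erin = 3. Remove 3 from Liam, Ivy, Nate.
So Ivy = 8.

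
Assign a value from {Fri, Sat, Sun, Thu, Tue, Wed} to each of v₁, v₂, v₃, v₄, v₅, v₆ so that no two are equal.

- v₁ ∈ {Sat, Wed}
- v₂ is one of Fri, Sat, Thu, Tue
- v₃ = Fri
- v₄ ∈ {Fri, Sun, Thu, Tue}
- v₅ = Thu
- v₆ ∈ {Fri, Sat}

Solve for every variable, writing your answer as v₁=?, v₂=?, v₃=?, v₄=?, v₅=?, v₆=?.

v₃'s domain is down to {Fri}, so v₃ = Fri. Remove Fri from v₂, v₄, v₆.
v₅ must be Thu (only option left). Eliminate Thu elsewhere: v₂, v₄.
v₆ has just one choice, so v₆ = Sat. So v₁, v₂ can't be Sat.
That leaves v₁ = Wed.
v₂ has just one choice, so v₂ = Tue. Strike Tue from v₄.
v₄ has just one choice, so v₄ = Sun.

v₁=Wed, v₂=Tue, v₃=Fri, v₄=Sun, v₅=Thu, v₆=Sat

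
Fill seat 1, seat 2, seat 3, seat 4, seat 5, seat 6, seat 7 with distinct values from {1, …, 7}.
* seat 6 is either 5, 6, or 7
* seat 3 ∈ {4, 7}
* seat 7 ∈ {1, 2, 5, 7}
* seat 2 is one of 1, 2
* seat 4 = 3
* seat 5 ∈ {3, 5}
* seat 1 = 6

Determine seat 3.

4

seat 1's domain is down to {6}, so seat 1 = 6. So seat 6 can't be 6.
seat 4 has just one choice, so seat 4 = 3. Eliminate 3 elsewhere: seat 5.
seat 5 must be 5 (only option left). Remove 5 from seat 6, seat 7.
seat 6 must be 7 (only option left). Strike 7 from seat 3, seat 7.
So seat 3 = 4.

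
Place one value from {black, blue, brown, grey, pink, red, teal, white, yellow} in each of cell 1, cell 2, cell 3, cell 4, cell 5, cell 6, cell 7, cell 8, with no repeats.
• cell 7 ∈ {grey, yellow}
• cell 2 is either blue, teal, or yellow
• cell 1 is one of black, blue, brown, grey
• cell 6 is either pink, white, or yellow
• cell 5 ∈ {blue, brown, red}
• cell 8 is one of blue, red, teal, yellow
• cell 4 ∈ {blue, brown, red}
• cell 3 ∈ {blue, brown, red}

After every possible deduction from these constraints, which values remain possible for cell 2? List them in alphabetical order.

cell 3, cell 4, cell 5 between them cover only {blue, brown, red} — a naked triple. Remove those values from cell 1, cell 2, cell 8.
The 2 variables cell 2 and cell 8 are confined to {teal, yellow}, which locks those values in; drop them from cell 6, cell 7.
cell 7 must be grey (only option left). So cell 1 can't be grey.
cell 1 must be black (only option left).
No further eliminations apply; cell 2 can still be any of teal, yellow.

teal, yellow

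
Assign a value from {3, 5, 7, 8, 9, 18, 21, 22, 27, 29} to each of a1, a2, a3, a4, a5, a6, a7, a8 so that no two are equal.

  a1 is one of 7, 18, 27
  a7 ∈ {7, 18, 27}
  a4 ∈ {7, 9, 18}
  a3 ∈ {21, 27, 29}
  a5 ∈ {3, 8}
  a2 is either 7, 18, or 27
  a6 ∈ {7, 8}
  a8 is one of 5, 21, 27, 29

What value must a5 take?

a1, a2, a7 share exactly the 3 values {7, 18, 27}; by pigeonhole those values go to them, so strike 7, 18, 27 from a3, a4, a6, a8.
a4's domain is down to {9}, so a4 = 9.
a6 has just one choice, so a6 = 8. Eliminate 8 elsewhere: a5.
So a5 = 3.

3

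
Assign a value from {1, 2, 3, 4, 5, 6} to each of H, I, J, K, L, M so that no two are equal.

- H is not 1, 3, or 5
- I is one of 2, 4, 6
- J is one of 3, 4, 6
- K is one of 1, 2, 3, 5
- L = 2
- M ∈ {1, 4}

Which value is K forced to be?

5

L's domain is down to {2}, so L = 2. Strike 2 from H, I, K.
The 5 still-open variables together cover exactly {1, 3, 4, 5, 6} — 5 values for 5 variables — and 5 appears only in K's list, so K = 5.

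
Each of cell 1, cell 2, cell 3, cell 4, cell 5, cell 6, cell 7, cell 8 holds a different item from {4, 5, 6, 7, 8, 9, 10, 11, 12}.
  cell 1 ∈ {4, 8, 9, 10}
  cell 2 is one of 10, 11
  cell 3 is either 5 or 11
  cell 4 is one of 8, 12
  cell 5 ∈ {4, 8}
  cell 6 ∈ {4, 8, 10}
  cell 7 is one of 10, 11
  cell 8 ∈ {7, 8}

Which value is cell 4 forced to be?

The 8 variables draw from only 8 values {4, 5, 7, 8, 9, 10, 11, 12}, so each is used; only cell 3 can be 5, hence cell 3 = 5.
The 7 still-open variables together cover exactly {4, 7, 8, 9, 10, 11, 12} — 7 values for 7 variables — and 7 appears only in cell 8's list, so cell 8 = 7.
Among the 6 still-open variables, 9 fits only cell 1 (and all 6 values in {4, 8, 9, 10, 11, 12} must be used), so cell 1 = 9.
The 5 still-open variables draw from only 5 values {4, 8, 10, 11, 12}, so each is used; only cell 4 can be 12, hence cell 4 = 12.

12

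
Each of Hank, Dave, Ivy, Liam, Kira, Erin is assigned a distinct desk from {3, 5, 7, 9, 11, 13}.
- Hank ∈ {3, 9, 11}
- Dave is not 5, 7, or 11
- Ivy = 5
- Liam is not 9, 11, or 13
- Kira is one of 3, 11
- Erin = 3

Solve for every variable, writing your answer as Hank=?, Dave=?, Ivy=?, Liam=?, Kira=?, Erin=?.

Ivy's domain is down to {5}, so Ivy = 5. Strike 5 from Liam.
Erin's domain is down to {3}, so Erin = 3. Strike 3 from Hank, Dave, Liam, Kira.
Liam has just one choice, so Liam = 7.
Kira has just one choice, so Kira = 11. Eliminate 11 elsewhere: Hank.
That leaves Hank = 9. So Dave can't be 9.
Dave must be 13 (only option left).

Hank=9, Dave=13, Ivy=5, Liam=7, Kira=11, Erin=3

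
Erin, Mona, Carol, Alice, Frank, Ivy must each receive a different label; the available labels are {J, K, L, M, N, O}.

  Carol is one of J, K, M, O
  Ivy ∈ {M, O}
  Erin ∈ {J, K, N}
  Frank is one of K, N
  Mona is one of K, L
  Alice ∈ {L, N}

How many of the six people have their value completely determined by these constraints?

1

Mona, Alice, Frank between them cover only {K, L, N} — a naked triple. Remove those values from Erin, Carol.
That leaves Erin = J. Remove J from Carol.
Determined: Erin=J. The other people each still have more than one consistent value. That makes 1.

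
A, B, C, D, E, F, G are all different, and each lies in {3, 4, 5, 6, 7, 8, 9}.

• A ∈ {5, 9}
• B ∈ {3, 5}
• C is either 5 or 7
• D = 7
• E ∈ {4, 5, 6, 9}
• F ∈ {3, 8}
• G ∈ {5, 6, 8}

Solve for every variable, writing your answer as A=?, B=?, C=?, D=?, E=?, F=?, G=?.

D has just one choice, so D = 7. So C can't be 7.
C's domain is down to {5}, so C = 5. Remove 5 from A, B, E, G.
That leaves A = 9. So E can't be 9.
B has just one choice, so B = 3. Strike 3 from F.
F's domain is down to {8}, so F = 8. So G can't be 8.
G must be 6 (only option left). Eliminate 6 elsewhere: E.
That leaves E = 4.

A=9, B=3, C=5, D=7, E=4, F=8, G=6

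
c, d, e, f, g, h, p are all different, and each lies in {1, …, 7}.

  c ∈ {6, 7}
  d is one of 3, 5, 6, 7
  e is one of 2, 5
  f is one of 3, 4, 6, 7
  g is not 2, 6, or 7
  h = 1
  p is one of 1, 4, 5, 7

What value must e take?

h has just one choice, so h = 1. So g, p can't be 1.
Among the 6 still-open variables, 2 fits only e (and all 6 values in {2, 3, 4, 5, 6, 7} must be used), so e = 2.

2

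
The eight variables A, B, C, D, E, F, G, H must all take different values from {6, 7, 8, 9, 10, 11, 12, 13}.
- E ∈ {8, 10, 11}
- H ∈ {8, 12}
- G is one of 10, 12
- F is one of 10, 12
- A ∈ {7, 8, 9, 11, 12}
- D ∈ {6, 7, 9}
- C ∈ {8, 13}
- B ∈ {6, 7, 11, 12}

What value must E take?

11

The 8 variables draw from only 8 values {6, 7, 8, 9, 10, 11, 12, 13}, so each is used; only C can be 13, hence C = 13.
F and G share exactly the 2 values {10, 12}; by pigeonhole those values go to them, so strike 10, 12 from A, B, E, H.
H must be 8 (only option left). So A, E can't be 8.
So E = 11.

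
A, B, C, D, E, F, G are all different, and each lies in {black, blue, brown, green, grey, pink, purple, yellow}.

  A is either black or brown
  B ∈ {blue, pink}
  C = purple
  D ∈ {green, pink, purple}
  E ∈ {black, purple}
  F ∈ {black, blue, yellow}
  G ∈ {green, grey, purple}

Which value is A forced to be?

C's domain is down to {purple}, so C = purple. Remove purple from D, E, G.
E must be black (only option left). So A, F can't be black.
So A = brown.

brown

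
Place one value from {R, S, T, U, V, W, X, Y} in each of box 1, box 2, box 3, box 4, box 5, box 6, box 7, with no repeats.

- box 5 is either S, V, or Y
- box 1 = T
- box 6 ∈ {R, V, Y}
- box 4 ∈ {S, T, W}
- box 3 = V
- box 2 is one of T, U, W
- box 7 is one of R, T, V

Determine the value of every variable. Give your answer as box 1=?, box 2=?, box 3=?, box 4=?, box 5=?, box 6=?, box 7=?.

box 1 must be T (only option left). So box 2, box 4, box 7 can't be T.
box 3's domain is down to {V}, so box 3 = V. Strike V from box 5, box 6, box 7.
box 7 has just one choice, so box 7 = R. Strike R from box 6.
box 6 must be Y (only option left). So box 5 can't be Y.
box 5's domain is down to {S}, so box 5 = S. Remove S from box 4.
box 4 has just one choice, so box 4 = W. Strike W from box 2.
box 2 must be U (only option left).

box 1=T, box 2=U, box 3=V, box 4=W, box 5=S, box 6=Y, box 7=R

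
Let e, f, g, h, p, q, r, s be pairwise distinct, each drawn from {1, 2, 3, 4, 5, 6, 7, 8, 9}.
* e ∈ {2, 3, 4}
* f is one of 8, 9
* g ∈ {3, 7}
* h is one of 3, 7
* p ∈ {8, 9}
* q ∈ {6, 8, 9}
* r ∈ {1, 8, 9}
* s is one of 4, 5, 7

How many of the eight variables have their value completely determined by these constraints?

2

f and p between them cover only {8, 9} — a naked pair. Remove those values from q, r.
q must be 6 (only option left).
r must be 1 (only option left).
g and h share exactly the 2 values {3, 7}; by pigeonhole those values go to them, so strike 3, 7 from e, s.
Determined: q=6, r=1. The other variables each still have more than one consistent value. That makes 2.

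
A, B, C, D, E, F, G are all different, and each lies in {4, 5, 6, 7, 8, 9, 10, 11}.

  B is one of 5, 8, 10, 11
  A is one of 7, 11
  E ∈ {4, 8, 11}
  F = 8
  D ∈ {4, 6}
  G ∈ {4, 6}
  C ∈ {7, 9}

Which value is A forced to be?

7

F has just one choice, so F = 8. Eliminate 8 elsewhere: B, E.
D and G between them cover only {4, 6} — a naked pair. Remove those values from E.
E's domain is down to {11}, so E = 11. So A, B can't be 11.
So A = 7.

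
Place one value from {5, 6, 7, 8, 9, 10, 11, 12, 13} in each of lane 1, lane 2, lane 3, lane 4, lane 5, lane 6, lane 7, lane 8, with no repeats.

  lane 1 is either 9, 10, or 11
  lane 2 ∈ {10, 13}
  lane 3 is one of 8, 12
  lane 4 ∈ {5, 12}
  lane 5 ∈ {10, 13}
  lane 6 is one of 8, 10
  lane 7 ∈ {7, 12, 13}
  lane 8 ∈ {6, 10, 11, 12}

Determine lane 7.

lane 2 and lane 5 between them cover only {10, 13} — a naked pair. Remove those values from lane 1, lane 6, lane 7, lane 8.
lane 6 must be 8 (only option left). So lane 3 can't be 8.
lane 3 has just one choice, so lane 3 = 12. Remove 12 from lane 4, lane 7, lane 8.
So lane 7 = 7.

7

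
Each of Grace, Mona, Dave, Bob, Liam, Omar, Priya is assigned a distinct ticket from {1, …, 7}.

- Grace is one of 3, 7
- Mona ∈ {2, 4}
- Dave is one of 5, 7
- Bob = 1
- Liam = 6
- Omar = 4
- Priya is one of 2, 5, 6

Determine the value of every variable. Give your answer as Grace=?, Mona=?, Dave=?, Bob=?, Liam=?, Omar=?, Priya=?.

Bob must be 1 (only option left).
Liam has just one choice, so Liam = 6. So Priya can't be 6.
Omar has just one choice, so Omar = 4. Remove 4 from Mona.
Mona must be 2 (only option left). Eliminate 2 elsewhere: Priya.
Priya must be 5 (only option left). Eliminate 5 elsewhere: Dave.
Dave has just one choice, so Dave = 7. Remove 7 from Grace.
Grace must be 3 (only option left).

Grace=3, Mona=2, Dave=7, Bob=1, Liam=6, Omar=4, Priya=5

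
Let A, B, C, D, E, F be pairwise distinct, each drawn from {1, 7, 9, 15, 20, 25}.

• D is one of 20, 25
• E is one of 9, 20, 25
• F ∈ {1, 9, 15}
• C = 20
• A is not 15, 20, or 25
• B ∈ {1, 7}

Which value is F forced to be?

15

C must be 20 (only option left). Remove 20 from D, E.
D must be 25 (only option left). Eliminate 25 elsewhere: E.
That leaves E = 9. Remove 9 from A, F.
Among the 3 still-open variables, 15 fits only F (and all 3 values in {1, 7, 15} must be used), so F = 15.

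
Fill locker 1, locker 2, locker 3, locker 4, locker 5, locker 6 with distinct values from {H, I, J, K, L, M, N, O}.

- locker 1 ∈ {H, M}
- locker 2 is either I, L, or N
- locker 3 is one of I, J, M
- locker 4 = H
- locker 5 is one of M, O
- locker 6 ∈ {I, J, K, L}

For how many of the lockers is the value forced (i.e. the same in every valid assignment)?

3

locker 4 has just one choice, so locker 4 = H. Strike H from locker 1.
locker 1 must be M (only option left). Remove M from locker 3, locker 5.
locker 5's domain is down to {O}, so locker 5 = O.
Determined: locker 1=M, locker 4=H, locker 5=O. The other lockers each still have more than one consistent value. That makes 3.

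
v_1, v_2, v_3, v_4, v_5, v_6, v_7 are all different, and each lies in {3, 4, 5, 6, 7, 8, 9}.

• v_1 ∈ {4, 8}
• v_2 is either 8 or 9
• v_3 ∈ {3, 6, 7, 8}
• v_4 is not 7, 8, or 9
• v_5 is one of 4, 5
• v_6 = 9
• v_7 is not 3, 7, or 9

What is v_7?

6

v_6's domain is down to {9}, so v_6 = 9. Remove 9 from v_2.
That leaves v_2 = 8. Eliminate 8 elsewhere: v_1, v_3, v_7.
v_1's domain is down to {4}, so v_1 = 4. Strike 4 from v_4, v_5, v_7.
v_5's domain is down to {5}, so v_5 = 5. So v_4, v_7 can't be 5.
So v_7 = 6.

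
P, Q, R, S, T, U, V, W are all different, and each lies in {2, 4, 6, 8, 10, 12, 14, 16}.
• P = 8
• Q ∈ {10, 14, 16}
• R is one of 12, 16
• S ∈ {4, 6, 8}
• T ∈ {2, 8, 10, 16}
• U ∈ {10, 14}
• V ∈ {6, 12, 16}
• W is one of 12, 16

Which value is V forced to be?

P's domain is down to {8}, so P = 8. Strike 8 from S, T.
Among the 7 still-open variables, 2 fits only T (and all 7 values in {2, 4, 6, 10, 12, 14, 16} must be used), so T = 2.
The 6 still-open variables together cover exactly {4, 6, 10, 12, 14, 16} — 6 values for 6 variables — and 4 appears only in S's list, so S = 4.
The 5 still-open variables draw from only 5 values {6, 10, 12, 14, 16}, so each is used; only V can be 6, hence V = 6.

6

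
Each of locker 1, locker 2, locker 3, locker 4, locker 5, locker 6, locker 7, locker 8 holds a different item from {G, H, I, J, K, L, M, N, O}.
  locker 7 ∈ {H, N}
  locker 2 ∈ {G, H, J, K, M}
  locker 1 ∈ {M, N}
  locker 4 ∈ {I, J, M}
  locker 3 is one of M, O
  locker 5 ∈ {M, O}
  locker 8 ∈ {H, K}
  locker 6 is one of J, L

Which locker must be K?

locker 8

locker 3 and locker 5 between them cover only {M, O} — a naked pair. Remove those values from locker 1, locker 2, locker 4.
locker 1 has just one choice, so locker 1 = N. Eliminate N elsewhere: locker 7.
locker 7's domain is down to {H}, so locker 7 = H. Remove H from locker 2, locker 8.
So K goes to locker 8.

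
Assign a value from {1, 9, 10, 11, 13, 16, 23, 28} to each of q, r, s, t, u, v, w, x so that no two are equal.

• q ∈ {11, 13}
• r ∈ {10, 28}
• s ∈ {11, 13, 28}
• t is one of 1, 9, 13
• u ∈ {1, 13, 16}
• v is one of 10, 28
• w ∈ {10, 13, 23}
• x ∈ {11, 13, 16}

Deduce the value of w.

Among the 8 variables, 9 fits only t (and all 8 values in {1, 9, 10, 11, 13, 16, 23, 28} must be used), so t = 9.
The 7 still-open variables together cover exactly {1, 10, 11, 13, 16, 23, 28} — 7 values for 7 variables — and 1 appears only in u's list, so u = 1.
The 6 still-open variables draw from only 6 values {10, 11, 13, 16, 23, 28}, so each is used; only x can be 16, hence x = 16.
Among the 5 still-open variables, 23 fits only w (and all 5 values in {10, 11, 13, 23, 28} must be used), so w = 23.

23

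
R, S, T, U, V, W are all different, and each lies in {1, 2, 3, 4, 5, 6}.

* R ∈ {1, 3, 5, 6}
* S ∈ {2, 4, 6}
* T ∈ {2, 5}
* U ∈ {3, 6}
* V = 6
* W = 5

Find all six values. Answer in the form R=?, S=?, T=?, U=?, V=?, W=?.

R=1, S=4, T=2, U=3, V=6, W=5

V's domain is down to {6}, so V = 6. Strike 6 from R, S, U.
W's domain is down to {5}, so W = 5. Remove 5 from R, T.
T's domain is down to {2}, so T = 2. Eliminate 2 elsewhere: S.
U has just one choice, so U = 3. Strike 3 from R.
That leaves R = 1.
S's domain is down to {4}, so S = 4.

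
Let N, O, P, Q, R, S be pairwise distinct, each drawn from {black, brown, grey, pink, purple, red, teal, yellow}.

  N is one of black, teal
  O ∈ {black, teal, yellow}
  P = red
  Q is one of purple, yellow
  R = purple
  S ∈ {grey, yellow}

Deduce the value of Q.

yellow

P has just one choice, so P = red.
That leaves R = purple. Remove purple from Q.
So Q = yellow.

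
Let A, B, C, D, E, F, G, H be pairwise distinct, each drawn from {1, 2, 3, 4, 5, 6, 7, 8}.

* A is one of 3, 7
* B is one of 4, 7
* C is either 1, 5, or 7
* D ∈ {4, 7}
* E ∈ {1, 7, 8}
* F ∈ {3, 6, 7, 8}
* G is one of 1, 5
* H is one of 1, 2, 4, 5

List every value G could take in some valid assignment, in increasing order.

1, 5

Among the 8 variables, 2 fits only H (and all 8 values in {1, 2, 3, 4, 5, 6, 7, 8} must be used), so H = 2.
The 7 still-open variables draw from only 7 values {1, 3, 4, 5, 6, 7, 8}, so each is used; only F can be 6, hence F = 6.
Among the 6 still-open variables, 3 fits only A (and all 6 values in {1, 3, 4, 5, 7, 8} must be used), so A = 3.
Among the 5 still-open variables, 8 fits only E (and all 5 values in {1, 4, 5, 7, 8} must be used), so E = 8.
The 2 variables B and D are confined to {4, 7}, which locks those values in; drop them from C.
No further eliminations apply; G can still be any of 1, 5.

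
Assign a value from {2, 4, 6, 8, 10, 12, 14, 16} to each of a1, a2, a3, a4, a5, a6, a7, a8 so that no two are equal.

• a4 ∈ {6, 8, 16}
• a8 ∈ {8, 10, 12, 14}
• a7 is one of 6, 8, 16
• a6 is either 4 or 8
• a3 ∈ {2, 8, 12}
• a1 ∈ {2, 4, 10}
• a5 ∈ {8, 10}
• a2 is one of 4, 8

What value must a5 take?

10

The 8 variables draw from only 8 values {2, 4, 6, 8, 10, 12, 14, 16}, so each is used; only a8 can be 14, hence a8 = 14.
Among the 7 still-open variables, 12 fits only a3 (and all 7 values in {2, 4, 6, 8, 10, 12, 16} must be used), so a3 = 12.
Among the 6 still-open variables, 2 fits only a1 (and all 6 values in {2, 4, 6, 8, 10, 16} must be used), so a1 = 2.
Among the 5 still-open variables, 10 fits only a5 (and all 5 values in {4, 6, 8, 10, 16} must be used), so a5 = 10.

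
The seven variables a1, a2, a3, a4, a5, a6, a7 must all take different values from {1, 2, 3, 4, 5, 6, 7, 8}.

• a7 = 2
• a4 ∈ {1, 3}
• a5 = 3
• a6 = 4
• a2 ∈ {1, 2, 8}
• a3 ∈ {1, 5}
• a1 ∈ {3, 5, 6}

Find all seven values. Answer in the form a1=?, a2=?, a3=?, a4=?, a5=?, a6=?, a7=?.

a5 must be 3 (only option left). Strike 3 from a1, a4.
a6's domain is down to {4}, so a6 = 4.
a7's domain is down to {2}, so a7 = 2. Remove 2 from a2.
a4's domain is down to {1}, so a4 = 1. Eliminate 1 elsewhere: a2, a3.
a2 has just one choice, so a2 = 8.
a3 must be 5 (only option left). Remove 5 from a1.
a1 must be 6 (only option left).

a1=6, a2=8, a3=5, a4=1, a5=3, a6=4, a7=2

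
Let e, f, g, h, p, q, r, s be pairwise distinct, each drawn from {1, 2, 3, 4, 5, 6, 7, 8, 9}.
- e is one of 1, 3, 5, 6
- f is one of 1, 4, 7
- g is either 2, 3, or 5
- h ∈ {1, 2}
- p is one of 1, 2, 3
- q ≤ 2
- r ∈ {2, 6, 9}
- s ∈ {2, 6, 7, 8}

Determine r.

h and q share exactly the 2 values {1, 2}; by pigeonhole those values go to them, so strike 1, 2 from e, f, g, p, r, s.
p has just one choice, so p = 3. Eliminate 3 elsewhere: e, g.
That leaves g = 5. Strike 5 from e.
e's domain is down to {6}, so e = 6. Strike 6 from r, s.
So r = 9.

9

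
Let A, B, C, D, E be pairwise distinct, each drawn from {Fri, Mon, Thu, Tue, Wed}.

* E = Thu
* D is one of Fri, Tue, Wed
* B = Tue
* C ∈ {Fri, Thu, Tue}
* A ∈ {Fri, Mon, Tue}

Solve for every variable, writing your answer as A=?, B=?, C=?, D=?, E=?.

A=Mon, B=Tue, C=Fri, D=Wed, E=Thu

B's domain is down to {Tue}, so B = Tue. Eliminate Tue elsewhere: A, C, D.
That leaves E = Thu. Strike Thu from C.
That leaves C = Fri. Remove Fri from A, D.
D must be Wed (only option left).
That leaves A = Mon.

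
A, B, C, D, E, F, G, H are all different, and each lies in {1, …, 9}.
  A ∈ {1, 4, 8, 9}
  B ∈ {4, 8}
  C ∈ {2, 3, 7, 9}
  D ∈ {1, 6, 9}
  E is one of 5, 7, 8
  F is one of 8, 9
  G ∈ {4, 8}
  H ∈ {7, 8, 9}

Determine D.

6

The 2 variables B and G are confined to {4, 8}, which locks those values in; drop them from A, E, F, H.
F must be 9 (only option left). Strike 9 from A, C, D, H.
H has just one choice, so H = 7. So C, E can't be 7.
A has just one choice, so A = 1. So D can't be 1.
So D = 6.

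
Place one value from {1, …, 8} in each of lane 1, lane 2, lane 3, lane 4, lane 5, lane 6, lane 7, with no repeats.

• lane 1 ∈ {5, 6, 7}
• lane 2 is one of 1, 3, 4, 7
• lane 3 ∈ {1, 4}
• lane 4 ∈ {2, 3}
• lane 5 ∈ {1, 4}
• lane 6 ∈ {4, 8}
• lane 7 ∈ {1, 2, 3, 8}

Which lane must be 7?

lane 3 and lane 5 between them cover only {1, 4} — a naked pair. Remove those values from lane 2, lane 6, lane 7.
That leaves lane 6 = 8. Strike 8 from lane 7.
lane 4 and lane 7 between them cover only {2, 3} — a naked pair. Remove those values from lane 2.
So 7 goes to lane 2.

lane 2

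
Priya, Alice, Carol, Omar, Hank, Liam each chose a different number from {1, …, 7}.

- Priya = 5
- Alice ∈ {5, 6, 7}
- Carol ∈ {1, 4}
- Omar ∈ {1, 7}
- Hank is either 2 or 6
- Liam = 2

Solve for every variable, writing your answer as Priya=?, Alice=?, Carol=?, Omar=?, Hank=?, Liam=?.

Priya's domain is down to {5}, so Priya = 5. Remove 5 from Alice.
Liam must be 2 (only option left). So Hank can't be 2.
Hank must be 6 (only option left). Eliminate 6 elsewhere: Alice.
Alice's domain is down to {7}, so Alice = 7. Eliminate 7 elsewhere: Omar.
Omar has just one choice, so Omar = 1. Remove 1 from Carol.
Carol must be 4 (only option left).

Priya=5, Alice=7, Carol=4, Omar=1, Hank=6, Liam=2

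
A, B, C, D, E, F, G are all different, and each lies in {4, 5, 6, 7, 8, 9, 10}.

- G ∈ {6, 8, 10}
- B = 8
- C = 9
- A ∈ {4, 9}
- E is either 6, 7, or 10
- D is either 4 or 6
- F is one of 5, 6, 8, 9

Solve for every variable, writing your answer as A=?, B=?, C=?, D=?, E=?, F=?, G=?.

B must be 8 (only option left). Strike 8 from F, G.
C has just one choice, so C = 9. So A, F can't be 9.
A's domain is down to {4}, so A = 4. Strike 4 from D.
D's domain is down to {6}, so D = 6. So E, F, G can't be 6.
That leaves F = 5.
G's domain is down to {10}, so G = 10. So E can't be 10.
That leaves E = 7.

A=4, B=8, C=9, D=6, E=7, F=5, G=10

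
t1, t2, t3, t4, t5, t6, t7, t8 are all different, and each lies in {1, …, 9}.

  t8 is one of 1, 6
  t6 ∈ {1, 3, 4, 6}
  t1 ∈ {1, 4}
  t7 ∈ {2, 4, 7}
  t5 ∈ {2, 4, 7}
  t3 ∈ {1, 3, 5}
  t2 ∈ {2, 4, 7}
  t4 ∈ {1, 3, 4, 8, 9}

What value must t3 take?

The 3 variables t2, t5, t7 are confined to {2, 4, 7}, which locks those values in; drop them from t1, t4, t6.
t1 has just one choice, so t1 = 1. Remove 1 from t3, t4, t6, t8.
t8 must be 6 (only option left). Eliminate 6 elsewhere: t6.
That leaves t6 = 3. Remove 3 from t3, t4.
So t3 = 5.

5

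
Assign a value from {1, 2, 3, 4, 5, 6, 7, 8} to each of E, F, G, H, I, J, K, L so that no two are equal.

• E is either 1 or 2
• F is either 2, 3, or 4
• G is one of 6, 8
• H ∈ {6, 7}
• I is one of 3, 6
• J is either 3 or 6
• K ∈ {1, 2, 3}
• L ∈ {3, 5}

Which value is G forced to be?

8

Among the 8 variables, 4 fits only F (and all 8 values in {1, 2, 3, 4, 5, 6, 7, 8} must be used), so F = 4.
The 7 still-open variables together cover exactly {1, 2, 3, 5, 6, 7, 8} — 7 values for 7 variables — and 5 appears only in L's list, so L = 5.
Among the 6 still-open variables, 7 fits only H (and all 6 values in {1, 2, 3, 6, 7, 8} must be used), so H = 7.
Among the 5 still-open variables, 8 fits only G (and all 5 values in {1, 2, 3, 6, 8} must be used), so G = 8.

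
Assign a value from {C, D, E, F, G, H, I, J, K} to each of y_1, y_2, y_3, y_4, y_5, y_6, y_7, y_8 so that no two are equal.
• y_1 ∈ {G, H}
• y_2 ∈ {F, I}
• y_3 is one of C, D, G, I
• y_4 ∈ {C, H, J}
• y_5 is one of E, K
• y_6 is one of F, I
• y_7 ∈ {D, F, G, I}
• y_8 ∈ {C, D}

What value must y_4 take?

y_2 and y_6 share exactly the 2 values {F, I}; by pigeonhole those values go to them, so strike F, I from y_3, y_7.
y_3, y_7, y_8 share exactly the 3 values {C, D, G}; by pigeonhole those values go to them, so strike C, D, G from y_1, y_4.
y_1 must be H (only option left). Strike H from y_4.
So y_4 = J.

J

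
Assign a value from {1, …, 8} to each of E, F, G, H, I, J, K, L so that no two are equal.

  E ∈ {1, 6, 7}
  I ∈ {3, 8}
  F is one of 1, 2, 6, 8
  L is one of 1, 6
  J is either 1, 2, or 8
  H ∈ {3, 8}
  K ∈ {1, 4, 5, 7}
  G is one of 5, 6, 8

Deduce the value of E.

7

Among the 8 variables, 4 fits only K (and all 8 values in {1, 2, 3, 4, 5, 6, 7, 8} must be used), so K = 4.
The 7 still-open variables together cover exactly {1, 2, 3, 5, 6, 7, 8} — 7 values for 7 variables — and 5 appears only in G's list, so G = 5.
Among the 6 still-open variables, 7 fits only E (and all 6 values in {1, 2, 3, 6, 7, 8} must be used), so E = 7.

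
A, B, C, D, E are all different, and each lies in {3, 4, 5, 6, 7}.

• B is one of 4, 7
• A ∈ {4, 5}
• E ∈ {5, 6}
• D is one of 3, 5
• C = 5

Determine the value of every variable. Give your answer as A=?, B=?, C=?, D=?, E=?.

C has just one choice, so C = 5. Eliminate 5 elsewhere: A, D, E.
D has just one choice, so D = 3.
That leaves E = 6.
A must be 4 (only option left). So B can't be 4.
B has just one choice, so B = 7.

A=4, B=7, C=5, D=3, E=6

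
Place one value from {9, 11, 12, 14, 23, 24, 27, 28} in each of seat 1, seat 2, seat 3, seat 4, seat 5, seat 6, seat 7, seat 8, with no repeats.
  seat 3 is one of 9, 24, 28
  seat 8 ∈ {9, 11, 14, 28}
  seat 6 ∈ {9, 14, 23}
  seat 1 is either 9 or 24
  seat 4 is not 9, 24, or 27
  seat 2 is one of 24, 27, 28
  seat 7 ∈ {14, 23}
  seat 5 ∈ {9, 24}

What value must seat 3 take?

The 8 variables together cover exactly {9, 11, 12, 14, 23, 24, 27, 28} — 8 values for 8 variables — and 12 appears only in seat 4's list, so seat 4 = 12.
The 7 still-open variables draw from only 7 values {9, 11, 14, 23, 24, 27, 28}, so each is used; only seat 8 can be 11, hence seat 8 = 11.
The 6 still-open variables together cover exactly {9, 14, 23, 24, 27, 28} — 6 values for 6 variables — and 27 appears only in seat 2's list, so seat 2 = 27.
Among the 5 still-open variables, 28 fits only seat 3 (and all 5 values in {9, 14, 23, 24, 28} must be used), so seat 3 = 28.

28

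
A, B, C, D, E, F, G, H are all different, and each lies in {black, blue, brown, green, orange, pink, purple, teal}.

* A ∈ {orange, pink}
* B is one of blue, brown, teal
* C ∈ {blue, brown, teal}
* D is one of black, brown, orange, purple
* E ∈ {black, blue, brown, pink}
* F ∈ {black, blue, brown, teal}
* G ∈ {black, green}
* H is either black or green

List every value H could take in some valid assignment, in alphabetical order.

Among the 8 variables, purple fits only D (and all 8 values in {black, blue, brown, green, orange, pink, purple, teal} must be used), so D = purple.
The 7 still-open variables together cover exactly {black, blue, brown, green, orange, pink, teal} — 7 values for 7 variables — and orange appears only in A's list, so A = orange.
The 6 still-open variables together cover exactly {black, blue, brown, green, pink, teal} — 6 values for 6 variables — and pink appears only in E's list, so E = pink.
G and H share exactly the 2 values {black, green}; by pigeonhole those values go to them, so strike black, green from F.
No further eliminations apply; H can still be any of black, green.

black, green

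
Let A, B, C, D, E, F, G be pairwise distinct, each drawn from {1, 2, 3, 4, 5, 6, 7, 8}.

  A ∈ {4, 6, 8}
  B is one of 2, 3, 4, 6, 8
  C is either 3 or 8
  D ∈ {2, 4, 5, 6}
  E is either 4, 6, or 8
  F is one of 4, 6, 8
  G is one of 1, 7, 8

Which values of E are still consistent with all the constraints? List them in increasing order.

A, E, F between them cover only {4, 6, 8} — a naked triple. Remove those values from B, C, D, G.
C's domain is down to {3}, so C = 3. Eliminate 3 elsewhere: B.
B's domain is down to {2}, so B = 2. So D can't be 2.
D's domain is down to {5}, so D = 5.
No further eliminations apply; E can still be any of 4, 6, 8.

4, 6, 8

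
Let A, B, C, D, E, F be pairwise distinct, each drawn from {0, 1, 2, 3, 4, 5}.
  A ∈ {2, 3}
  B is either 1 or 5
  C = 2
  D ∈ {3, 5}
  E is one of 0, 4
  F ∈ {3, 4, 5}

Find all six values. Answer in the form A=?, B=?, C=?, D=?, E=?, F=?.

C has just one choice, so C = 2. Eliminate 2 elsewhere: A.
A's domain is down to {3}, so A = 3. So D, F can't be 3.
D's domain is down to {5}, so D = 5. So B, F can't be 5.
That leaves F = 4. Strike 4 from E.
B must be 1 (only option left).
E must be 0 (only option left).

A=3, B=1, C=2, D=5, E=0, F=4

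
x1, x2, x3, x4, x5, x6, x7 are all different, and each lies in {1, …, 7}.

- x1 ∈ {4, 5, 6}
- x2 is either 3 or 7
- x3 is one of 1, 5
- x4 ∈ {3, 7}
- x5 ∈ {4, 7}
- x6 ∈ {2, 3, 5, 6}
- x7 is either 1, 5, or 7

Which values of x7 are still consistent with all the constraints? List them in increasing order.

The 7 variables draw from only 7 values {1, 2, 3, 4, 5, 6, 7}, so each is used; only x6 can be 2, hence x6 = 2.
The 6 still-open variables together cover exactly {1, 3, 4, 5, 6, 7} — 6 values for 6 variables — and 6 appears only in x1's list, so x1 = 6.
The 5 still-open variables together cover exactly {1, 3, 4, 5, 7} — 5 values for 5 variables — and 4 appears only in x5's list, so x5 = 4.
x2 and x4 share exactly the 2 values {3, 7}; by pigeonhole those values go to them, so strike 3, 7 from x7.
No further eliminations apply; x7 can still be any of 1, 5.

1, 5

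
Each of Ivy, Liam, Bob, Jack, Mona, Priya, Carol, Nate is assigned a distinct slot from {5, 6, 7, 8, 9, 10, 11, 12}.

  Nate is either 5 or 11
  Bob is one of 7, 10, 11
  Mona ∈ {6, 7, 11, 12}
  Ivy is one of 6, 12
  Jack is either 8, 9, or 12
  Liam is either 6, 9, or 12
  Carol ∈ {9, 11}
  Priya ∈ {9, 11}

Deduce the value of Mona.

Among the 8 variables, 5 fits only Nate (and all 8 values in {5, 6, 7, 8, 9, 10, 11, 12} must be used), so Nate = 5.
Among the 7 still-open variables, 8 fits only Jack (and all 7 values in {6, 7, 8, 9, 10, 11, 12} must be used), so Jack = 8.
The 6 still-open variables together cover exactly {6, 7, 9, 10, 11, 12} — 6 values for 6 variables — and 10 appears only in Bob's list, so Bob = 10.
The 5 still-open variables draw from only 5 values {6, 7, 9, 11, 12}, so each is used; only Mona can be 7, hence Mona = 7.

7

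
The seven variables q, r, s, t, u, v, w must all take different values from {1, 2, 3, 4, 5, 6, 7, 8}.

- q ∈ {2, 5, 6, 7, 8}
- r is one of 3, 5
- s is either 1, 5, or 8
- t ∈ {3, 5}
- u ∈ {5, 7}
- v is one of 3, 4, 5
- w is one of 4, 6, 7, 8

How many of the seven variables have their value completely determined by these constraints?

2

r and t share exactly the 2 values {3, 5}; by pigeonhole those values go to them, so strike 3, 5 from q, s, u, v.
u has just one choice, so u = 7. Remove 7 from q, w.
v must be 4 (only option left). So w can't be 4.
Determined: u=7, v=4. The other variables each still have more than one consistent value. That makes 2.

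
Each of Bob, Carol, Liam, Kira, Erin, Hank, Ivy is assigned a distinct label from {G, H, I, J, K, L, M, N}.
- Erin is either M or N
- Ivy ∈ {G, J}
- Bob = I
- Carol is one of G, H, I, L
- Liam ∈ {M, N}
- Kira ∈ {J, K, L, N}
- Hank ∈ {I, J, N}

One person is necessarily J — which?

Bob has just one choice, so Bob = I. Remove I from Carol, Hank.
The 2 variables Liam and Erin are confined to {M, N}, which locks those values in; drop them from Kira, Hank.
So J goes to Hank.

Hank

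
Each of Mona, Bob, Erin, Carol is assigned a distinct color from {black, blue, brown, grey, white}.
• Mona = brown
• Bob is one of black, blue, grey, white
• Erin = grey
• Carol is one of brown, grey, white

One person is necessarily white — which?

Carol

Mona must be brown (only option left). So Carol can't be brown.
Erin has just one choice, so Erin = grey. Eliminate grey elsewhere: Bob, Carol.
So white goes to Carol.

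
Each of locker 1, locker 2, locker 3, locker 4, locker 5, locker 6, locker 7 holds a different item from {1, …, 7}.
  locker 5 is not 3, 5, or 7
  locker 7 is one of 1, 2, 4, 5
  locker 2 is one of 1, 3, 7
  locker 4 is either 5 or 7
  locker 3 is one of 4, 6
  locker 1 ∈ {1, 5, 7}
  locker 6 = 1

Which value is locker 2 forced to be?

locker 6 must be 1 (only option left). Remove 1 from locker 1, locker 2, locker 5, locker 7.
Among the 6 still-open variables, 3 fits only locker 2 (and all 6 values in {2, 3, 4, 5, 6, 7} must be used), so locker 2 = 3.

3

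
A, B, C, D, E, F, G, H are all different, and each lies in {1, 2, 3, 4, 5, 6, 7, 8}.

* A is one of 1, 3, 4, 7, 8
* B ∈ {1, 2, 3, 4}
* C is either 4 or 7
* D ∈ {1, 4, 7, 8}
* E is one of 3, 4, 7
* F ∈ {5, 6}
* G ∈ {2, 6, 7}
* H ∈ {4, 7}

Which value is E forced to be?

The 8 variables draw from only 8 values {1, 2, 3, 4, 5, 6, 7, 8}, so each is used; only F can be 5, hence F = 5.
The 7 still-open variables draw from only 7 values {1, 2, 3, 4, 6, 7, 8}, so each is used; only G can be 6, hence G = 6.
The 6 still-open variables together cover exactly {1, 2, 3, 4, 7, 8} — 6 values for 6 variables — and 2 appears only in B's list, so B = 2.
C and H share exactly the 2 values {4, 7}; by pigeonhole those values go to them, so strike 4, 7 from A, D, E.
So E = 3.

3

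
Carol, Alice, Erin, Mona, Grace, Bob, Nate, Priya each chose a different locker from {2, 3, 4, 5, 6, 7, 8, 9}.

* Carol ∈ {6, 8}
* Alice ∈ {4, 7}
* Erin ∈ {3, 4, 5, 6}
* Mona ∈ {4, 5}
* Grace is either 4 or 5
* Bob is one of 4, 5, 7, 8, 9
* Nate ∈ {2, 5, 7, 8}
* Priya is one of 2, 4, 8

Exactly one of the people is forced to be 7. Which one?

The 8 variables draw from only 8 values {2, 3, 4, 5, 6, 7, 8, 9}, so each is used; only Erin can be 3, hence Erin = 3.
The 7 still-open variables draw from only 7 values {2, 4, 5, 6, 7, 8, 9}, so each is used; only Carol can be 6, hence Carol = 6.
Among the 6 still-open variables, 9 fits only Bob (and all 6 values in {2, 4, 5, 7, 8, 9} must be used), so Bob = 9.
Mona and Grace between them cover only {4, 5} — a naked pair. Remove those values from Alice, Nate, Priya.
So 7 goes to Alice.

Alice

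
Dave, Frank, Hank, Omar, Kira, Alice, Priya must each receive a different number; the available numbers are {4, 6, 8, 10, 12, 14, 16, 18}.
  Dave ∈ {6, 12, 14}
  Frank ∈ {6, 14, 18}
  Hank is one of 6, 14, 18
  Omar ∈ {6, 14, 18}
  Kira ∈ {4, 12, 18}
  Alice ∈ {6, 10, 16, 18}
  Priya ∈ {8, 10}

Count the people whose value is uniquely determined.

Frank, Hank, Omar between them cover only {6, 14, 18} — a naked triple. Remove those values from Dave, Kira, Alice.
Dave must be 12 (only option left). Strike 12 from Kira.
Kira has just one choice, so Kira = 4.
Determined: Dave=12, Kira=4. The other people each still have more than one consistent value. That makes 2.

2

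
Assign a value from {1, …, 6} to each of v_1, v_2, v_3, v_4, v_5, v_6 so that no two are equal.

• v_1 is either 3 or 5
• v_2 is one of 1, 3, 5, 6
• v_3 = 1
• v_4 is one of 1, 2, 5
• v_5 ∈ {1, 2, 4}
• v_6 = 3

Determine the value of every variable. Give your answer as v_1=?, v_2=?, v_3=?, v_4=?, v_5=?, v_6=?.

v_1=5, v_2=6, v_3=1, v_4=2, v_5=4, v_6=3

v_3's domain is down to {1}, so v_3 = 1. So v_2, v_4, v_5 can't be 1.
That leaves v_6 = 3. Strike 3 from v_1, v_2.
That leaves v_1 = 5. Remove 5 from v_2, v_4.
v_2 must be 6 (only option left).
That leaves v_4 = 2. So v_5 can't be 2.
v_5 has just one choice, so v_5 = 4.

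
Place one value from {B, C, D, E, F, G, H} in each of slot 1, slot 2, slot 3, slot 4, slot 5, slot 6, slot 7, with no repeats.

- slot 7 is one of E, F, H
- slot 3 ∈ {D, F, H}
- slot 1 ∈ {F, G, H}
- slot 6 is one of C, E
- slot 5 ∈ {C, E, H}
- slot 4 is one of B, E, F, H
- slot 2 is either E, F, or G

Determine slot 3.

D

The 7 variables draw from only 7 values {B, C, D, E, F, G, H}, so each is used; only slot 4 can be B, hence slot 4 = B.
The 6 still-open variables together cover exactly {C, D, E, F, G, H} — 6 values for 6 variables — and D appears only in slot 3's list, so slot 3 = D.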